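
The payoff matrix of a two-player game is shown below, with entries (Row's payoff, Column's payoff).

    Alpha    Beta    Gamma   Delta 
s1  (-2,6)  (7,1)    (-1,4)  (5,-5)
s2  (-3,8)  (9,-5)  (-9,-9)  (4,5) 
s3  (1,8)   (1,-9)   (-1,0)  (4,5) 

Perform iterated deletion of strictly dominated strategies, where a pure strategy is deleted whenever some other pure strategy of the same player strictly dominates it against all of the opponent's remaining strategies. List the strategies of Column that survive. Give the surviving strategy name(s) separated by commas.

Alpha

For Column, Alpha strictly dominates Beta on the remaining rows (s1: 6>1, s2: 8>-5, s3: 8>-9); eliminate Beta.
Row's strategy s2 is strictly dominated by s1 (Alpha: -2>-3, Gamma: -1>-9, Delta: 5>4) and is removed.
Column's strategy Gamma is strictly dominated by Alpha (s1: 6>4, s3: 8>0) and is removed.
Column Delta is eliminated: Alpha beats it against every remaining row (s1: 6>-5, s3: 8>5).
Row's strategy s1 is strictly dominated by s3 (Alpha: 1>-2) and is removed.
Among the remaining strategies, none is strictly dominated by another pure strategy of the same player, so the elimination stops.
Surviving strategies — Row: {s3}; Column: {Alpha}.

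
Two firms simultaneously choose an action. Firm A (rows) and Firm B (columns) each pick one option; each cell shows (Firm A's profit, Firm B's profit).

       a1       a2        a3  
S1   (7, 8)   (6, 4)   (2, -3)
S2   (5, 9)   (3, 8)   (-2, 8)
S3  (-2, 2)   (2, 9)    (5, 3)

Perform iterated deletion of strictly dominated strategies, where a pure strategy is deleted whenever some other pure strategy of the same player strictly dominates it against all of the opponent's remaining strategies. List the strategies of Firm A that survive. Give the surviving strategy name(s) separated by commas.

Row S2 is eliminated: S1 beats it against every remaining column (a1: 7>5, a2: 6>3, a3: 2>-2).
Column a3 is eliminated: a2 beats it against every remaining row (S1: 4>-3, S3: 9>3).
Row S3 is eliminated: S1 beats it against every remaining column (a1: 7>-2, a2: 6>2).
For Firm B, a1 strictly dominates a2 on the remaining rows (S1: 8>4); eliminate a2.
Among the remaining strategies, none is strictly dominated by another pure strategy of the same player, so the elimination stops.
Surviving strategies — Firm A: {S1}; Firm B: {a1}.

S1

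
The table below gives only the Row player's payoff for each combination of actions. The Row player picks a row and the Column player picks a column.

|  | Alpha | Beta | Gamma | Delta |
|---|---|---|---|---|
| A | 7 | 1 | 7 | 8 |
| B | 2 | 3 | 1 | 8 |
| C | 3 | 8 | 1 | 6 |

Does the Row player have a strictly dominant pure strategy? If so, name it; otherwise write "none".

none

A fails to dominate B at Beta (1<3).
B fails to dominate A at Alpha (2<7).
C fails to dominate A at Alpha (3<7).
No single strategy dominates all the others.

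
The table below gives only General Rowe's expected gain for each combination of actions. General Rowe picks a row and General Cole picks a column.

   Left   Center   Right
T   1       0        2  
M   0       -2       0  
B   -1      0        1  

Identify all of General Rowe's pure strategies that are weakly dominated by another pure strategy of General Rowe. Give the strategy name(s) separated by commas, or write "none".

M, B

Nothing dominates T: M at Left (1>0); B at Left (1>-1).
M is weakly dominated by T (Left: 1>0, Center: 0>-2, Right: 2>0).
T weakly dominates B — Left: 1>-1, Center: 0=0, Right: 2>1.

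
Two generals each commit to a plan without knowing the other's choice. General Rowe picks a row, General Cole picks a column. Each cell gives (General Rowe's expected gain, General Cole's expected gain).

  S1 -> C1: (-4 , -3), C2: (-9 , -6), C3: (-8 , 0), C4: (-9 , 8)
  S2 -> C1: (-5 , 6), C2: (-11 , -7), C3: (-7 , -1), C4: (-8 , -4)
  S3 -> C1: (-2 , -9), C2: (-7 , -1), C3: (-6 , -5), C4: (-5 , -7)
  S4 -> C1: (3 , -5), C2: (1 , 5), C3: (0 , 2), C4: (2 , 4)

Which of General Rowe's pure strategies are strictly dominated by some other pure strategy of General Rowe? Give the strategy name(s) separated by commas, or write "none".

S1 is strictly dominated by S3 (C1: -2>-4, C2: -7>-9, C3: -6>-8, C4: -5>-9).
S3 strictly dominates S2 — C1: -2>-5, C2: -7>-11, C3: -6>-7, C4: -5>-8.
S4 strictly dominates S3 — C1: 3>-2, C2: 1>-7, C3: 0>-6, C4: 2>-5.
S4 is not dominated — it holds its own against S1 at C1 (3>-4); S2 at C1 (3>-5); S3 at C1 (3>-2).

S1, S2, S3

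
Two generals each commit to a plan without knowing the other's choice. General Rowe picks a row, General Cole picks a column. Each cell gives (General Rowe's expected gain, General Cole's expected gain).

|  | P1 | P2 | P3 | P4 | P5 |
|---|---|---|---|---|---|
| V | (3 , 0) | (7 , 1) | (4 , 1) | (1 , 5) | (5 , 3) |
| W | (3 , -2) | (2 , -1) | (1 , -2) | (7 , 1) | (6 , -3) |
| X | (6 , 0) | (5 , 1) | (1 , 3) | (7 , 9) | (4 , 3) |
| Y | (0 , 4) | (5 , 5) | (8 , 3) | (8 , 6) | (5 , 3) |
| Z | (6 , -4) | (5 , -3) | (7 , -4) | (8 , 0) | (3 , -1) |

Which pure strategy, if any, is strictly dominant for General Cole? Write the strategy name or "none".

P4

P4 vs P1: V: 5>0, W: 1>-2, X: 9>0, Y: 6>4, Z: 0>-4.
P4 vs P2: V: 5>1, W: 1>-1, X: 9>1, Y: 6>5, Z: 0>-3.
P4 vs P3: V: 5>1, W: 1>-2, X: 9>3, Y: 6>3, Z: 0>-4.
P4 vs P5: V: 5>3, W: 1>-3, X: 9>3, Y: 6>3, Z: 0>-1.
P4 strictly beats every other strategy against every opponent action, so it is strictly dominant.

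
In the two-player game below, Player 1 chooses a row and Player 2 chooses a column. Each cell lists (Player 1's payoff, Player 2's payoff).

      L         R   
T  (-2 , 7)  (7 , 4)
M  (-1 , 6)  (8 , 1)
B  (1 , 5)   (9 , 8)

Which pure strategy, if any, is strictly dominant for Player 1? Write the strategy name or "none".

B

B vs T: L: 1>-2, R: 9>7.
B vs M: L: 1>-1, R: 9>8.
B strictly beats every other strategy against every opponent action, so it is strictly dominant.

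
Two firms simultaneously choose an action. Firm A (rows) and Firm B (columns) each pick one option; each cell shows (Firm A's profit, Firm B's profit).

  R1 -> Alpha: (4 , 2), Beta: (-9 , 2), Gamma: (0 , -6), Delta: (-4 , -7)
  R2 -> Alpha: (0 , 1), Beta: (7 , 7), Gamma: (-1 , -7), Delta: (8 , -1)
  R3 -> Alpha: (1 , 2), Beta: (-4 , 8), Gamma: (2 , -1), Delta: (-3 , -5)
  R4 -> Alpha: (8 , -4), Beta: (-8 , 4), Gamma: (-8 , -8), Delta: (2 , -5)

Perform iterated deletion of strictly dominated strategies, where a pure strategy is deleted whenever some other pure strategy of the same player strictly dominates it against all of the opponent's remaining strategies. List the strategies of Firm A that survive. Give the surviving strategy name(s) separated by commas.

R2

For Firm B, Alpha strictly dominates Gamma on the remaining rows (R1: 2>-6, R2: 1>-7, R3: 2>-1, R4: -4>-8); eliminate Gamma.
For Firm A, R4 strictly dominates R1 on the remaining columns (Alpha: 8>4, Beta: -8>-9, Delta: 2>-4); eliminate R1.
For Firm B, Beta strictly dominates Alpha on the remaining rows (R2: 7>1, R3: 8>2, R4: 4>-4); eliminate Alpha.
Firm A's strategy R3 is strictly dominated by R2 (Beta: 7>-4, Delta: 8>-3) and is removed.
For Firm A, R2 strictly dominates R4 on the remaining columns (Beta: 7>-8, Delta: 8>2); eliminate R4.
Column Delta is eliminated: Beta beats it against every remaining row (R2: 7>-1).
Among the remaining strategies, none is strictly dominated by another pure strategy of the same player, so the elimination stops.
Surviving strategies — Firm A: {R2}; Firm B: {Beta}.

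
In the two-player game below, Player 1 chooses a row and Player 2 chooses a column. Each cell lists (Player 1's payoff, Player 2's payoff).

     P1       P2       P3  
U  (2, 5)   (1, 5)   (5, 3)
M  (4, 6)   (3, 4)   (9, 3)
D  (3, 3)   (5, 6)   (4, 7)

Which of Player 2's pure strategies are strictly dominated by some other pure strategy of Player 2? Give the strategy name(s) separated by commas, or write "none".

P1 is not dominated — it holds its own against P2 at U (5=5); P3 at U (5>3).
P2: no other strategy beats it everywhere (P1 at U (5=5); P3 at U (5>3)).
P3 is not dominated — it holds its own against P1 at D (7>3); P2 at D (7>6).

none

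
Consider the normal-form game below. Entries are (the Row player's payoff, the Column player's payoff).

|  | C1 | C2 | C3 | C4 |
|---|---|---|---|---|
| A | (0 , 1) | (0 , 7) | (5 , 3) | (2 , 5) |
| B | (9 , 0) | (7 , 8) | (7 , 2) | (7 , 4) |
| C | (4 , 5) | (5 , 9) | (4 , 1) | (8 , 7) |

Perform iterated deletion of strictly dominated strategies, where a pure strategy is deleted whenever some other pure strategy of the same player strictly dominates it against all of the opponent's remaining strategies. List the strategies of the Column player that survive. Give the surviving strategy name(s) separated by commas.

For the Row player, B strictly dominates A on the remaining columns (C1: 9>0, C2: 7>0, C3: 7>5, C4: 7>2); eliminate A.
Column C1 is eliminated: C2 beats it against every remaining row (B: 8>0, C: 9>5).
Column C3 is eliminated: C2 beats it against every remaining row (B: 8>2, C: 9>1).
For the Column player, C2 strictly dominates C4 on the remaining rows (B: 8>4, C: 9>7); eliminate C4.
For the Row player, B strictly dominates C on the remaining columns (C2: 7>5); eliminate C.
Among the remaining strategies, none is strictly dominated by another pure strategy of the same player, so the elimination stops.
Surviving strategies — the Row player: {B}; the Column player: {C2}.

C2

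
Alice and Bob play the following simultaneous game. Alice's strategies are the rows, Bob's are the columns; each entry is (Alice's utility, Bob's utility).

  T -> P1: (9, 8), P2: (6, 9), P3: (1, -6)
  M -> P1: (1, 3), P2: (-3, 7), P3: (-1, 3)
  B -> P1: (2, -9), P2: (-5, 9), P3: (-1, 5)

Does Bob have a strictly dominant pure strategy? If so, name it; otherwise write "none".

P2

P2 vs P1: T: 9>8, M: 7>3, B: 9>-9.
P2 vs P3: T: 9>-6, M: 7>3, B: 9>5.
P2 strictly beats every other strategy against every opponent action, so it is strictly dominant.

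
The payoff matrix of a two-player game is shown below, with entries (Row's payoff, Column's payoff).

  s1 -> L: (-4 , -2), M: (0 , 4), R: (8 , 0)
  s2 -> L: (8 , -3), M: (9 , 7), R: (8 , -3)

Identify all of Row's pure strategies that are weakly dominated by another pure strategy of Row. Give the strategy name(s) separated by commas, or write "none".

s1 is weakly dominated by s2 (L: 8>-4, M: 9>0, R: 8=8).
Nothing dominates s2: s1 at L (8>-4).

s1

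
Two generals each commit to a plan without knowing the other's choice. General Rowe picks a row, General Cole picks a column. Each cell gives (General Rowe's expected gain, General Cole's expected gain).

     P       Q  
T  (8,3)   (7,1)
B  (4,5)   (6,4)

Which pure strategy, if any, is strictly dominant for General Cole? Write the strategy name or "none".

P

P vs Q: T: 3>1, B: 5>4.
P strictly beats every other strategy against every opponent action, so it is strictly dominant.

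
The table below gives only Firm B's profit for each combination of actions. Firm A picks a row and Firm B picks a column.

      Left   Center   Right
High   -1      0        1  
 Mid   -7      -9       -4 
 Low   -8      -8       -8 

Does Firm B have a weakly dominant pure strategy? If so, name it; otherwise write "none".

Right vs Left: High: 1>-1, Mid: -4>-7, Low: -8=-8.
Right vs Center: High: 1>0, Mid: -4>-9, Low: -8=-8.
Right is at least as good as every other strategy against every opponent action, so it is weakly dominant.

Right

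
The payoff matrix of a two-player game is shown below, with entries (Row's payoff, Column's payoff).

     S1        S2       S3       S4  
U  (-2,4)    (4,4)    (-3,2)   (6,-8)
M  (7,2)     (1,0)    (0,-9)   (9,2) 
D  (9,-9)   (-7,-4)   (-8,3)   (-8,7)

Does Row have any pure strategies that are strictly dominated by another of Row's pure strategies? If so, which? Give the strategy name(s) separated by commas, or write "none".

U: no other strategy beats it everywhere (M at S2 (4>1); D at S2 (4>-7)).
M: no other strategy beats it everywhere (U at S1 (7>-2); D at S2 (1>-7)).
D is not dominated — it holds its own against U at S1 (9>-2); M at S1 (9>7).

none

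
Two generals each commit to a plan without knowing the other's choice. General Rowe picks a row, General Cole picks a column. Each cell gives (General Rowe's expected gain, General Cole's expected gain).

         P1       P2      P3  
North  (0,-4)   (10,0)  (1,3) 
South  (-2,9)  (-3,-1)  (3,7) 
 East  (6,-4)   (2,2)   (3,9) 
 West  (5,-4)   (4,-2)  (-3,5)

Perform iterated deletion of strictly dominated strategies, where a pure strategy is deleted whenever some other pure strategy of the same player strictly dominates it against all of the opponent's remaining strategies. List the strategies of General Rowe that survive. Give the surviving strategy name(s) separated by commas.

Column P2 is eliminated: P3 beats it against every remaining row (North: 3>0, South: 7>-1, East: 9>2, West: 5>-2).
Row North is eliminated: East beats it against every remaining column (P1: 6>0, P3: 3>1).
General Rowe's strategy West is strictly dominated by East (P1: 6>5, P3: 3>-3) and is removed.
Among the remaining strategies, none is strictly dominated by another pure strategy of the same player, so the elimination stops.
Surviving strategies — General Rowe: {South, East}; General Cole: {P1, P3}.

South, East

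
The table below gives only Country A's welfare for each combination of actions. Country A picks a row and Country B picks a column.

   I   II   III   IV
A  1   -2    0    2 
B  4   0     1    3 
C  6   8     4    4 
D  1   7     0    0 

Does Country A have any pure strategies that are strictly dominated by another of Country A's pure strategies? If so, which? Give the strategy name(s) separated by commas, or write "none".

A is strictly dominated by B (I: 4>1, II: 0>-2, III: 1>0, IV: 3>2).
C strictly dominates B — I: 6>4, II: 8>0, III: 4>1, IV: 4>3.
C: no other strategy beats it everywhere (A at I (6>1); B at I (6>4); D at I (6>1)).
D is strictly dominated by C (I: 6>1, II: 8>7, III: 4>0, IV: 4>0).

A, B, D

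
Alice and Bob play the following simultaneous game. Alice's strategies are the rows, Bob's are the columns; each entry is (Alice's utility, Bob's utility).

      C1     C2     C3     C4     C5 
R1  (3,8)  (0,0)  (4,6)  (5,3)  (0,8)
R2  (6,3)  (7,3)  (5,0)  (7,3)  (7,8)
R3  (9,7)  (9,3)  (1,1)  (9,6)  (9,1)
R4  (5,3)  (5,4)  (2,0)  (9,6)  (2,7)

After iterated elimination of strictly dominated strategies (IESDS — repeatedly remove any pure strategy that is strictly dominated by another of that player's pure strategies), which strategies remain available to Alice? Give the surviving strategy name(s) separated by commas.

For Alice, R2 strictly dominates R1 on the remaining columns (C1: 6>3, C2: 7>0, C3: 5>4, C4: 7>5, C5: 7>0); eliminate R1.
Column C3 is eliminated: C1 beats it against every remaining row (R2: 3>0, R3: 7>1, R4: 3>0).
For Alice, R3 strictly dominates R2 on the remaining columns (C1: 9>6, C2: 9>7, C4: 9>7, C5: 9>7); eliminate R2.
For Bob, C4 strictly dominates C2 on the remaining rows (R3: 6>3, R4: 6>4); eliminate C2.
Among the remaining strategies, none is strictly dominated by another pure strategy of the same player, so the elimination stops.
Surviving strategies — Alice: {R3, R4}; Bob: {C1, C4, C5}.

R3, R4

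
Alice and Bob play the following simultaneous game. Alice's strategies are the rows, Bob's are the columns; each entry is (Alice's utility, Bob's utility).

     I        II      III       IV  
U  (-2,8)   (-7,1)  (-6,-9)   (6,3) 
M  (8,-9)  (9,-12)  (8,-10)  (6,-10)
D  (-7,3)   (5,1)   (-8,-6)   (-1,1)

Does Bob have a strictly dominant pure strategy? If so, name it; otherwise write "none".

I

I vs II: U: 8>1, M: -9>-12, D: 3>1.
I vs III: U: 8>-9, M: -9>-10, D: 3>-6.
I vs IV: U: 8>3, M: -9>-10, D: 3>1.
I strictly beats every other strategy against every opponent action, so it is strictly dominant.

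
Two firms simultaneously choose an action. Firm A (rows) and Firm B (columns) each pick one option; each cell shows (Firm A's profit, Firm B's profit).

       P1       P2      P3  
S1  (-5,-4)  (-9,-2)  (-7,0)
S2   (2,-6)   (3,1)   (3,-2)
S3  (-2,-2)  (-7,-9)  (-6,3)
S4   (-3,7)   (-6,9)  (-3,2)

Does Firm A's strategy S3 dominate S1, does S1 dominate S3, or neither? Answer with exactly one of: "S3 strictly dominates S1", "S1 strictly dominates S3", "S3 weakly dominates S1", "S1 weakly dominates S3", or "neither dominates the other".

Compare S3 to S1 across each choice by Firm B: P1: -2>-5, P2: -7>-9, P3: -6>-7.
S3 gives a strictly higher payoff against each choice by Firm B, so S3 strictly dominates S1.

S3 strictly dominates S1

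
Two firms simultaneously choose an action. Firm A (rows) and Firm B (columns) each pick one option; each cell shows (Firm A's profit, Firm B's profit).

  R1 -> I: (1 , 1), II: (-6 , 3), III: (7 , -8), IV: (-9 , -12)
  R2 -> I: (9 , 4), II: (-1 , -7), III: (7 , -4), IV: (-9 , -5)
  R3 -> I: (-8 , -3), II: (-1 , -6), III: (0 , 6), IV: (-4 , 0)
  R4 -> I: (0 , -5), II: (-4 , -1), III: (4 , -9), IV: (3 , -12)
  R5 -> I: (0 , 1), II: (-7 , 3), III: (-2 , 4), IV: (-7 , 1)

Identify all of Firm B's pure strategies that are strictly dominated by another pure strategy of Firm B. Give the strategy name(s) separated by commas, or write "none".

I is not dominated — it holds its own against II at R2 (4>-7); III at R1 (1>-8); IV at R1 (1>-12).
Nothing dominates II: I at R1 (3>1); III at R1 (3>-8); IV at R1 (3>-12).
Nothing dominates III: I at R3 (6>-3); II at R2 (-4>-7); IV at R1 (-8>-12).
III strictly dominates IV — R1: -8>-12, R2: -4>-5, R3: 6>0, R4: -9>-12, R5: 4>1.

IV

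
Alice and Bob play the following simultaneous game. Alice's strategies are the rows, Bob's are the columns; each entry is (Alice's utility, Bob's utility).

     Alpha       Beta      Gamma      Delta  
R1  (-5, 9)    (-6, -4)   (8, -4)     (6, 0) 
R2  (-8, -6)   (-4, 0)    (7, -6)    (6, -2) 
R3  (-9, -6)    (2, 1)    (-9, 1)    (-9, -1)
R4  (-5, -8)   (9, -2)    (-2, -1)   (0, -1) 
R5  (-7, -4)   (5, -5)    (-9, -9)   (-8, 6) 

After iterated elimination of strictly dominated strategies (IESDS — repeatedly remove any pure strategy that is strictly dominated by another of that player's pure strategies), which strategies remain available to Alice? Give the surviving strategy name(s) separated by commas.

R1, R2, R4

For Alice, R4 strictly dominates R3 on the remaining columns (Alpha: -5>-9, Beta: 9>2, Gamma: -2>-9, Delta: 0>-9); eliminate R3.
Row R5 is eliminated: R4 beats it against every remaining column (Alpha: -5>-7, Beta: 9>5, Gamma: -2>-9, Delta: 0>-8).
Among the remaining strategies, none is strictly dominated by another pure strategy of the same player, so the elimination stops.
Surviving strategies — Alice: {R1, R2, R4}; Bob: {Alpha, Beta, Gamma, Delta}.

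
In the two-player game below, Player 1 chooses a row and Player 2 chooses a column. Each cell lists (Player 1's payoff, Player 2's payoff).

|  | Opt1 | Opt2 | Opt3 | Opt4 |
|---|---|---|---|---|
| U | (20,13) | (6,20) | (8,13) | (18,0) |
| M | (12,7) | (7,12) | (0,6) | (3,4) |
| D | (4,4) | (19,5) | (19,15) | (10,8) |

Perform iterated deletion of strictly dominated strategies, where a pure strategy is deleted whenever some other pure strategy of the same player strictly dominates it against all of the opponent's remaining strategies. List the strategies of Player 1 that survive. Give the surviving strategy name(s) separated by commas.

D

For Player 2, Opt2 strictly dominates Opt1 on the remaining rows (U: 20>13, M: 12>7, D: 5>4); eliminate Opt1.
Row M is eliminated: D beats it against every remaining column (Opt2: 19>7, Opt3: 19>0, Opt4: 10>3).
Player 2's strategy Opt4 is strictly dominated by Opt3 (U: 13>0, D: 15>8) and is removed.
For Player 1, D strictly dominates U on the remaining columns (Opt2: 19>6, Opt3: 19>8); eliminate U.
For Player 2, Opt3 strictly dominates Opt2 on the remaining rows (D: 15>5); eliminate Opt2.
Among the remaining strategies, none is strictly dominated by another pure strategy of the same player, so the elimination stops.
Surviving strategies — Player 1: {D}; Player 2: {Opt3}.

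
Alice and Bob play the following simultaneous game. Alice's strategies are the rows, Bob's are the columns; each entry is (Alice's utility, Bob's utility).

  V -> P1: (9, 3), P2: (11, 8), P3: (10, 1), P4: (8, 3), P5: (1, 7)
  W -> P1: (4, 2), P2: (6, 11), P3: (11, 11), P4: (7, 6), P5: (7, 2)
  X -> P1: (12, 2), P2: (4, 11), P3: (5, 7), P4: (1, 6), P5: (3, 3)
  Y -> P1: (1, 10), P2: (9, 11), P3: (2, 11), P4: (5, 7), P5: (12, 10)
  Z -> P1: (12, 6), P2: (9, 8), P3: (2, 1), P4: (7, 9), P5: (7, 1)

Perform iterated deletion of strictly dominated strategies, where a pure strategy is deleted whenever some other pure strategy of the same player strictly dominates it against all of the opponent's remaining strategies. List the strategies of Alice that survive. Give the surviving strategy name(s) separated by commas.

Bob's strategy P1 is strictly dominated by P2 (V: 8>3, W: 11>2, X: 11>2, Y: 11>10, Z: 8>6) and is removed.
Row X is eliminated: W beats it against every remaining column (P2: 6>4, P3: 11>5, P4: 7>1, P5: 7>3).
Bob's strategy P5 is strictly dominated by P2 (V: 8>7, W: 11>2, Y: 11>10, Z: 8>1) and is removed.
For Alice, V strictly dominates Y on the remaining columns (P2: 11>9, P3: 10>2, P4: 8>5); eliminate Y.
For Alice, V strictly dominates Z on the remaining columns (P2: 11>9, P3: 10>2, P4: 8>7); eliminate Z.
Bob's strategy P4 is strictly dominated by P2 (V: 8>3, W: 11>6) and is removed.
Among the remaining strategies, none is strictly dominated by another pure strategy of the same player, so the elimination stops.
Surviving strategies — Alice: {V, W}; Bob: {P2, P3}.

V, W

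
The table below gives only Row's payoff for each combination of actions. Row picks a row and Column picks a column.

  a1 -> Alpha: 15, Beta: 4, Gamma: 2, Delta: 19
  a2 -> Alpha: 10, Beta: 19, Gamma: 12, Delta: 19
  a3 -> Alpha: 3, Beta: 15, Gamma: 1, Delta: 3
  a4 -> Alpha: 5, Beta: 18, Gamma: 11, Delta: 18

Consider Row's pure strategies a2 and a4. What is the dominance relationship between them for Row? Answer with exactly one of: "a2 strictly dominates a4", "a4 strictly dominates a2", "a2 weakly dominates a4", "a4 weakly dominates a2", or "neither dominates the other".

Compare a2 to a4 across each choice by Column: Alpha: 10>5, Beta: 19>18, Gamma: 12>11, Delta: 19>18.
Every comparison favours a2, so a2 strictly dominates a4.

a2 strictly dominates a4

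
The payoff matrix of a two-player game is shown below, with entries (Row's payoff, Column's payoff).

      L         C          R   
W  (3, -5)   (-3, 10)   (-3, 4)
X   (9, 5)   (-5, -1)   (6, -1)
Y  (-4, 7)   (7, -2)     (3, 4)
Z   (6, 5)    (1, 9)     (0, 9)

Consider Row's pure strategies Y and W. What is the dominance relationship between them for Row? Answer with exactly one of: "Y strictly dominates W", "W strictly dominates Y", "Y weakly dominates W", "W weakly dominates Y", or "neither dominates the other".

neither dominates the other

Y's payoffs vs W's, by Column's action — L: -4<3, C: 7>-3, R: 3>-3.
Y does better at C, R but worse at L; neither strategy dominates the other.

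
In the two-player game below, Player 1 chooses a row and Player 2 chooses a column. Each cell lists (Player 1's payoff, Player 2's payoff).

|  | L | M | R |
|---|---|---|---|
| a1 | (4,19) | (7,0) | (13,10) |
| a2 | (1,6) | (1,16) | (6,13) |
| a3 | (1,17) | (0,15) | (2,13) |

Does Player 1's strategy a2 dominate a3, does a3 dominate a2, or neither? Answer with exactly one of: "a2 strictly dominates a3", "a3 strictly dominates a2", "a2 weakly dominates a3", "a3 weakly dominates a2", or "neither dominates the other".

a2's payoffs vs a3's, by Player 2's action — L: 1=1, M: 1>0, R: 6>2.
a2 is at least as good everywhere and strictly better somewhere (tied only at L), so a2 weakly but not strictly dominates a3.

a2 weakly dominates a3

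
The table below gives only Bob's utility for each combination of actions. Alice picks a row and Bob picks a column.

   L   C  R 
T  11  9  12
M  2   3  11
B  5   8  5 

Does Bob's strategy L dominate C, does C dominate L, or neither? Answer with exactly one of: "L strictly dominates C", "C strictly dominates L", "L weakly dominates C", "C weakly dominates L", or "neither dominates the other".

neither dominates the other

Compare L to C across each opponent action: T: 11>9, M: 2<3, B: 5<8.
L does better at T but worse at M, B; neither strategy dominates the other.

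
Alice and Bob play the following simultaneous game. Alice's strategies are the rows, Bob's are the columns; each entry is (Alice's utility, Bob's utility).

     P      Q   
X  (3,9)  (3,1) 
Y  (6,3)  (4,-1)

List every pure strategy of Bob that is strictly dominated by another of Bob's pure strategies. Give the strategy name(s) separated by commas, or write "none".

Nothing dominates P: Q at X (9>1).
Q: dominated, since P does at least as well everywhere (X: 9>1, Y: 3>-1).

Q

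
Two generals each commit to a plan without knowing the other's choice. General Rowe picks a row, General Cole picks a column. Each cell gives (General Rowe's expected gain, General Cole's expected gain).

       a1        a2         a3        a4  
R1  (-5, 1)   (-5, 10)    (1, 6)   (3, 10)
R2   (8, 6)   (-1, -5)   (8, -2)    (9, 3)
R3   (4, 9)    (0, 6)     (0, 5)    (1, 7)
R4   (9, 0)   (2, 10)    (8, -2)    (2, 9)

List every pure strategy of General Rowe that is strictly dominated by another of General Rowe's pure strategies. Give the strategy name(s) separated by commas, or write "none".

R1 is strictly dominated by R2 (a1: 8>-5, a2: -1>-5, a3: 8>1, a4: 9>3).
R2: no other strategy beats it everywhere (R1 at a1 (8>-5); R3 at a1 (8>4); R4 at a3 (8=8)).
R3: dominated, since R4 does at least as well everywhere (a1: 9>4, a2: 2>0, a3: 8>0, a4: 2>1).
R4 is not dominated — it holds its own against R1 at a1 (9>-5); R2 at a1 (9>8); R3 at a1 (9>4).

R1, R3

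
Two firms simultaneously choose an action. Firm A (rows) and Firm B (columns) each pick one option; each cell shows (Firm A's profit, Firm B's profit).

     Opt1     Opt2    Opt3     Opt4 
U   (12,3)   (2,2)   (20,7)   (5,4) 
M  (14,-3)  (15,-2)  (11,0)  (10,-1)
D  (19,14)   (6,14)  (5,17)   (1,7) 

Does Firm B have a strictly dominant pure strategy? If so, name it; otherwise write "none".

Opt3 vs Opt1: U: 7>3, M: 0>-3, D: 17>14.
Opt3 vs Opt2: U: 7>2, M: 0>-2, D: 17>14.
Opt3 vs Opt4: U: 7>4, M: 0>-1, D: 17>7.
Opt3 strictly beats every other strategy against every opponent action, so it is strictly dominant.

Opt3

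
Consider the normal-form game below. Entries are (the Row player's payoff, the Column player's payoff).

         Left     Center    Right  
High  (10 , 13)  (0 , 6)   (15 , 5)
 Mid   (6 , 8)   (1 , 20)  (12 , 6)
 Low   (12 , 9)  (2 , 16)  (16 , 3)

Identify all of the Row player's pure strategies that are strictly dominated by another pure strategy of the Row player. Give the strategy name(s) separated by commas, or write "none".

High, Mid

Low strictly dominates High — Left: 12>10, Center: 2>0, Right: 16>15.
Mid is strictly dominated by Low (Left: 12>6, Center: 2>1, Right: 16>12).
Low: no other strategy beats it everywhere (High at Left (12>10); Mid at Left (12>6)).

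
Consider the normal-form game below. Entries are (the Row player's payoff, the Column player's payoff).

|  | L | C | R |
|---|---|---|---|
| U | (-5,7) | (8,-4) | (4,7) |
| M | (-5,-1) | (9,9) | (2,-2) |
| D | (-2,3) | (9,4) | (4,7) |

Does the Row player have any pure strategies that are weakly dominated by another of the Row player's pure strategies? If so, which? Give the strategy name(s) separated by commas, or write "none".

D weakly dominates U — L: -2>-5, C: 9>8, R: 4=4.
M is weakly dominated by D (L: -2>-5, C: 9=9, R: 4>2).
D is not dominated — it holds its own against U at L (-2>-5); M at L (-2>-5).

U, M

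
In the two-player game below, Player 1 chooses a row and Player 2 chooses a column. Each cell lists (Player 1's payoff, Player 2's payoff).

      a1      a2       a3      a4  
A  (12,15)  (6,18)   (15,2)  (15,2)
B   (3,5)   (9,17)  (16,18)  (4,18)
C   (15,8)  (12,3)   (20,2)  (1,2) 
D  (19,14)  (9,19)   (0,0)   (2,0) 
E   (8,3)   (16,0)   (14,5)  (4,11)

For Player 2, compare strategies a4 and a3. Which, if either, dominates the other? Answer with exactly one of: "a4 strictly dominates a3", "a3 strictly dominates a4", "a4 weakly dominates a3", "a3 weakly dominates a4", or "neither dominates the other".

a4 weakly dominates a3

Compare a4 to a3 across each opponent action: A: 2=2, B: 18=18, C: 2=2, D: 0=0, E: 11>5.
a4 is at least as good everywhere and strictly better somewhere (tied only at A, B, C, D), so a4 weakly but not strictly dominates a3.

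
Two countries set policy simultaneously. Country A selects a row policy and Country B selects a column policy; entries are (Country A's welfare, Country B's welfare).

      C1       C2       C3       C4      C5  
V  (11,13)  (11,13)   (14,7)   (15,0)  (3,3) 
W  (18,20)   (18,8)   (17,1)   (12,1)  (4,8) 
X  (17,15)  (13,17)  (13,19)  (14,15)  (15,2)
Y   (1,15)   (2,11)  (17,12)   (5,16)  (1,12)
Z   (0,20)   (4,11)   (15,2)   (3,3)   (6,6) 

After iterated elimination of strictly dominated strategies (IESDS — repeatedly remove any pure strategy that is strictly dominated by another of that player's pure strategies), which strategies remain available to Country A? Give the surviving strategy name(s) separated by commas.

For Country B, C1 strictly dominates C5 on the remaining rows (V: 13>3, W: 20>8, X: 15>2, Y: 15>12, Z: 20>6); eliminate C5.
Row Z is eliminated: W beats it against every remaining column (C1: 18>0, C2: 18>4, C3: 17>15, C4: 12>3).
Among the remaining strategies, none is strictly dominated by another pure strategy of the same player, so the elimination stops.
Surviving strategies — Country A: {V, W, X, Y}; Country B: {C1, C2, C3, C4}.

V, W, X, Y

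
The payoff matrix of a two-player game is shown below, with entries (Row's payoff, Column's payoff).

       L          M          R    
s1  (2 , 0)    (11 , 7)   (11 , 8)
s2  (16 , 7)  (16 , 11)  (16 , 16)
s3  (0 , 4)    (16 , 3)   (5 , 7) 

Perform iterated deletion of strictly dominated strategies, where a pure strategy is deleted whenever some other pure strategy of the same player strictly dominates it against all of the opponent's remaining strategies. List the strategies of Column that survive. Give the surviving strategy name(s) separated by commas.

R

Row s1 is eliminated: s2 beats it against every remaining column (L: 16>2, M: 16>11, R: 16>11).
Column L is eliminated: R beats it against every remaining row (s2: 16>7, s3: 7>4).
Column M is eliminated: R beats it against every remaining row (s2: 16>11, s3: 7>3).
Row s3 is eliminated: s2 beats it against every remaining column (R: 16>5).
Among the remaining strategies, none is strictly dominated by another pure strategy of the same player, so the elimination stops.
Surviving strategies — Row: {s2}; Column: {R}.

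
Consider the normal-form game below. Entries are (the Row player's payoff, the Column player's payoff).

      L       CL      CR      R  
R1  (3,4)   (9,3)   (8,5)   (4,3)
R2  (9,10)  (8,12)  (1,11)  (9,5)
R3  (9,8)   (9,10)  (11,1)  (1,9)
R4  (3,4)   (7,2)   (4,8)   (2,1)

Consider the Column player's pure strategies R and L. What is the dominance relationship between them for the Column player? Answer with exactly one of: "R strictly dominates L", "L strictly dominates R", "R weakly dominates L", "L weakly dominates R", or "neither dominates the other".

Compare R to L across every action of the Row player: R1: 3<4, R2: 5<10, R3: 9>8, R4: 1<4.
R does better at R3 but worse at R1, R2, R4; neither strategy dominates the other.

neither dominates the other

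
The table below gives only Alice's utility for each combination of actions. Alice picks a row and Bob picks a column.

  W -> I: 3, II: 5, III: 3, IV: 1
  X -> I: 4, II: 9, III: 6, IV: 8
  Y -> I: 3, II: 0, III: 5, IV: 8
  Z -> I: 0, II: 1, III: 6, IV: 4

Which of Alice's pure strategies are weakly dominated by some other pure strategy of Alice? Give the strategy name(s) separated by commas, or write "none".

W is weakly dominated by X (I: 4>3, II: 9>5, III: 6>3, IV: 8>1).
X is not dominated — it holds its own against W at I (4>3); Y at I (4>3); Z at I (4>0).
Y: dominated, since X does at least as well everywhere (I: 4>3, II: 9>0, III: 6>5, IV: 8=8).
Z is weakly dominated by X (I: 4>0, II: 9>1, III: 6=6, IV: 8>4).

W, Y, Z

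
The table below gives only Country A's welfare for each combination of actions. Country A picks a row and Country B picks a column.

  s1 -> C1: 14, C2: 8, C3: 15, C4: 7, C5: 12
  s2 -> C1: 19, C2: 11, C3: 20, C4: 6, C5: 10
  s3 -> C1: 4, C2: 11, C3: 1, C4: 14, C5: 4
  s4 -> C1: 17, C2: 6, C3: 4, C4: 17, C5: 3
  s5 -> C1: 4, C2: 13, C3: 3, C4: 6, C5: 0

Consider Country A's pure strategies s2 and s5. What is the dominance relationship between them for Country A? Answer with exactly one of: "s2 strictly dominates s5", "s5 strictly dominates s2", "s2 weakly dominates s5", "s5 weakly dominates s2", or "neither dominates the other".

neither dominates the other

s2's payoffs vs s5's, by Country B's action — C1: 19>4, C2: 11<13, C3: 20>3, C4: 6=6, C5: 10>0.
s2 does better at C1, C3, C5 but worse at C2; neither strategy dominates the other.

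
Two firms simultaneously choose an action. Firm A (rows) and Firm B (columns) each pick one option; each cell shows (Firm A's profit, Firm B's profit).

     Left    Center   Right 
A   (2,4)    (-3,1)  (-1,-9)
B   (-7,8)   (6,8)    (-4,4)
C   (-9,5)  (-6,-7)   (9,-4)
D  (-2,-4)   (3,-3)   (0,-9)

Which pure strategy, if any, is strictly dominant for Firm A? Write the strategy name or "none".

none

A fails to dominate B at Center (-3<6).
B fails to dominate A at Left (-7<2).
C fails to dominate A at Left (-9<2).
D fails to dominate A at Left (-2<2).
No single strategy dominates all the others.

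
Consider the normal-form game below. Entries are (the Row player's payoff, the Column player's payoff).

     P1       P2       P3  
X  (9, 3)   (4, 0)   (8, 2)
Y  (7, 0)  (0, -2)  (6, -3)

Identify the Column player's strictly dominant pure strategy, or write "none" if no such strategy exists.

P1

P1 vs P2: X: 3>0, Y: 0>-2.
P1 vs P3: X: 3>2, Y: 0>-3.
P1 strictly beats every other strategy against every opponent action, so it is strictly dominant.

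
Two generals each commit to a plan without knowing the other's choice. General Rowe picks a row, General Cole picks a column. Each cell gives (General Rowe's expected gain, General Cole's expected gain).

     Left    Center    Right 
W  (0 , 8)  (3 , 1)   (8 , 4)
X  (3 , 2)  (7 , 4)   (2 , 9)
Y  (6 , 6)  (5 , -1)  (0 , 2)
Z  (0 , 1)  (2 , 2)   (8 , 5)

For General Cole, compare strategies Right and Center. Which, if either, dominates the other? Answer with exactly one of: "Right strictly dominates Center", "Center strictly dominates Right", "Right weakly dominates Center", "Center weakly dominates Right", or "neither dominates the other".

Right strictly dominates Center

Right's payoffs vs Center's, by General Rowe's action — W: 4>1, X: 9>4, Y: 2>-1, Z: 5>2.
Every comparison favours Right, so Right strictly dominates Center.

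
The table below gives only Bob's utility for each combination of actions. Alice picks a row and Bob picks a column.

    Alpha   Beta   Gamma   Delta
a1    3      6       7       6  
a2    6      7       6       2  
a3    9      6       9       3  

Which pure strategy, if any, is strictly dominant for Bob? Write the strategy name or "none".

Alpha fails to dominate Beta at a1 (3<6).
Beta fails to dominate Alpha at a3 (6<9).
Gamma fails to dominate Alpha at a2 (6=6).
Delta fails to dominate Alpha at a2 (2<6).
No single strategy dominates all the others.

none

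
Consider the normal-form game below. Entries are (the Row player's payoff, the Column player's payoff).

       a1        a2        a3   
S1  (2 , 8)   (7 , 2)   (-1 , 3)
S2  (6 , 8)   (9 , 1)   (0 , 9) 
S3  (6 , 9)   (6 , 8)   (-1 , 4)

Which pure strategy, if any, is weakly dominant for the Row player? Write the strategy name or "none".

S2

S2 vs S1: a1: 6>2, a2: 9>7, a3: 0>-1.
S2 vs S3: a1: 6=6, a2: 9>6, a3: 0>-1.
S2 is at least as good as every other strategy against every opponent action, so it is weakly dominant.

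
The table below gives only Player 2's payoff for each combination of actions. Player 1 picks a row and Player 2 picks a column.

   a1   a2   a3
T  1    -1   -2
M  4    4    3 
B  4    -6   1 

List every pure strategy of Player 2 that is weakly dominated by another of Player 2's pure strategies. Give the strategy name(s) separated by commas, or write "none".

Nothing dominates a1: a2 at T (1>-1); a3 at T (1>-2).
a2: dominated, since a1 does at least as well everywhere (T: 1>-1, M: 4=4, B: 4>-6).
a1 weakly dominates a3 — T: 1>-2, M: 4>3, B: 4>1.

a2, a3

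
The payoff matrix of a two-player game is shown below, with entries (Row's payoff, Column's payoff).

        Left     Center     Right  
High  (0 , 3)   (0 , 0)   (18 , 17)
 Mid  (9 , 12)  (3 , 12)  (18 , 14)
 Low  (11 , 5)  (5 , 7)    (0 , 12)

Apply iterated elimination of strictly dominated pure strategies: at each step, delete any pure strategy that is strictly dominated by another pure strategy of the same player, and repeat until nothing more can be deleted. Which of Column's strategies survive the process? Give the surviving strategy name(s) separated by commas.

Column's strategy Left is strictly dominated by Right (High: 17>3, Mid: 14>12, Low: 12>5) and is removed.
Column Center is eliminated: Right beats it against every remaining row (High: 17>0, Mid: 14>12, Low: 12>7).
Row's strategy Low is strictly dominated by High (Right: 18>0) and is removed.
Among the remaining strategies, none is strictly dominated by another pure strategy of the same player, so the elimination stops.
Surviving strategies — Row: {High, Mid}; Column: {Right}.

Right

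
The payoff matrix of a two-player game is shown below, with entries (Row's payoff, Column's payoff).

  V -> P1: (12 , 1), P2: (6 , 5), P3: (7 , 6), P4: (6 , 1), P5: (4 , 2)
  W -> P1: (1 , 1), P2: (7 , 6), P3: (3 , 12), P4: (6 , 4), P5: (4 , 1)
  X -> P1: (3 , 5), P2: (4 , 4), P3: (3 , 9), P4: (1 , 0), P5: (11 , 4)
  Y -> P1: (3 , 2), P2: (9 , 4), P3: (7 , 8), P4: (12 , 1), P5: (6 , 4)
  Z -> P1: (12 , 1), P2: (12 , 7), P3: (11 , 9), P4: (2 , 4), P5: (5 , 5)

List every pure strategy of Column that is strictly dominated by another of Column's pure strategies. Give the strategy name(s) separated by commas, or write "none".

P1 is strictly dominated by P3 (V: 6>1, W: 12>1, X: 9>5, Y: 8>2, Z: 9>1).
P2 is strictly dominated by P3 (V: 6>5, W: 12>6, X: 9>4, Y: 8>4, Z: 9>7).
P3: no other strategy beats it everywhere (P1 at V (6>1); P2 at V (6>5); P4 at V (6>1); P5 at V (6>2)).
P4: dominated, since P2 does at least as well everywhere (V: 5>1, W: 6>4, X: 4>0, Y: 4>1, Z: 7>4).
P5 is strictly dominated by P3 (V: 6>2, W: 12>1, X: 9>4, Y: 8>4, Z: 9>5).

P1, P2, P4, P5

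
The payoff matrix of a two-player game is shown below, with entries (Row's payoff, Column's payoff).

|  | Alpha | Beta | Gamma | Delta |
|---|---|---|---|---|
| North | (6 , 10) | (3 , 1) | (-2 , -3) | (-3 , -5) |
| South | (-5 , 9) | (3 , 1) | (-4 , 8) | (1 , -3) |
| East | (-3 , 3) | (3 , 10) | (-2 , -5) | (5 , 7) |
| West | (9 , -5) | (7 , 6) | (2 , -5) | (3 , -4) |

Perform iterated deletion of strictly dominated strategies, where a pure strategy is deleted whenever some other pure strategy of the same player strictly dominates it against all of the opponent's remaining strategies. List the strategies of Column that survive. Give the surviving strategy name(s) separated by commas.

Row North is eliminated: West beats it against every remaining column (Alpha: 9>6, Beta: 7>3, Gamma: 2>-2, Delta: 3>-3).
Row South is eliminated: West beats it against every remaining column (Alpha: 9>-5, Beta: 7>3, Gamma: 2>-4, Delta: 3>1).
Column's strategy Alpha is strictly dominated by Beta (East: 10>3, West: 6>-5) and is removed.
For Column, Beta strictly dominates Gamma on the remaining rows (East: 10>-5, West: 6>-5); eliminate Gamma.
For Column, Beta strictly dominates Delta on the remaining rows (East: 10>7, West: 6>-4); eliminate Delta.
For Row, West strictly dominates East on the remaining columns (Beta: 7>3); eliminate East.
Among the remaining strategies, none is strictly dominated by another pure strategy of the same player, so the elimination stops.
Surviving strategies — Row: {West}; Column: {Beta}.

Beta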